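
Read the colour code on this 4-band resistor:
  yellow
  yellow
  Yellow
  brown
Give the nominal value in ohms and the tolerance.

440000 Ω ±1%

Yellow → 4 (first significant figure)
Yellow → 4 (second significant figure)
Yellow → ×10^4 multiplier
Brown → ±1% tolerance
44 × 10000 = 440000 Ω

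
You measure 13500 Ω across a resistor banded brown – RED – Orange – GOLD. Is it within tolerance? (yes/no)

no

Brown → 1 (first significant figure)
Red → 2 (second significant figure)
Orange → ×10^3 multiplier
Gold → ±5% tolerance
12 × 1000 = 12000 Ω
Allowed range: 11400 Ω to 12600 Ω.
13500 Ω lies outside that range.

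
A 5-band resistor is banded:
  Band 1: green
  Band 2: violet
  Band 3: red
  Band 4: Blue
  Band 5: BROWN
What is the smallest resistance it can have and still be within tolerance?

Green → 5 (first significant figure)
Violet → 7 (second significant figure)
Red → 2 (third significant figure)
Blue → ×10^6 multiplier
Brown → ±1% tolerance
572 × 1000000 = 572000000 Ω
Smallest = 572000000 × (1 − 1/100) = 566280000 Ω.

566280000 Ω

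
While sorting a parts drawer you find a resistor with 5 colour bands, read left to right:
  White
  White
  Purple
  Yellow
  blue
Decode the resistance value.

White → 9 (first significant figure)
White → 9 (second significant figure)
Violet → 7 (third significant figure)
Yellow → ×10^4 multiplier
997 × 10000 = 9970000 Ω

9970000 Ω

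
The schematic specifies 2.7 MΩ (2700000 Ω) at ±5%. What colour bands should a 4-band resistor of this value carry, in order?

2700000 Ω = 27 × 10^5.
2 → red
7 → violet
Multiplier 10^5 → green.
±5% tolerance → gold.

red, violet, green, gold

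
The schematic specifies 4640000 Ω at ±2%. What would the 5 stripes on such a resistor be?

yellow, blue, yellow, yellow, red

4640000 Ω = 464 × 10^4.
4 → yellow
6 → blue
4 → yellow
Multiplier 10^4 → yellow.
±2% tolerance → red.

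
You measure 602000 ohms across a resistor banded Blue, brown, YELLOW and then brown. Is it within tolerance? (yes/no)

Blue → 6 (first significant figure)
Brown → 1 (second significant figure)
Yellow → ×10^4 multiplier
Brown → ±1% tolerance
61 × 10000 = 610000 Ω
Allowed range: 603900 Ω to 616100 Ω.
602000 ohms lies outside that range.

no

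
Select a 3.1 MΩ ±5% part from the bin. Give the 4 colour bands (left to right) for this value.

orange, brown, green, gold

3100000 Ω = 31 × 10^5.
3 → orange
1 → brown
Multiplier 10^5 → green.
±5% tolerance → gold.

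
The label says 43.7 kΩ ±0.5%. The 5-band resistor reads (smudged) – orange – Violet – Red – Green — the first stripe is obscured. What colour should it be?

43700 Ω = 437 × 10^2.
The first band gives digit 4 of the significand, and 4 is yellow.

yellow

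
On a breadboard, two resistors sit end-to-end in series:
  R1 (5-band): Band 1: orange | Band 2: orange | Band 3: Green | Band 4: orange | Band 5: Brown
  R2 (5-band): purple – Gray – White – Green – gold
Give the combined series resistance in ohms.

R1: orange, orange, green → 335; orange ×10^3 → 335000 Ω.
R2: violet, grey, white → 789; green ×10^5 → 78900000 Ω.
Series: 335000 + 78900000 = 79235000 Ω.

79235000 Ω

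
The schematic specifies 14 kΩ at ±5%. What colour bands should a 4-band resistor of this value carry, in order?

14000 Ω = 14 × 10^3.
1 → brown
4 → yellow
Multiplier 10^3 → orange.
±5% tolerance → gold.

brown, yellow, orange, gold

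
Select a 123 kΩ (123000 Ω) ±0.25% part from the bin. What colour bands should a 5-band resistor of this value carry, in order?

123000 Ω = 123 × 10^3.
1 → brown
2 → red
3 → orange
Multiplier 10^3 → orange.
±0.25% tolerance → blue.

brown, red, orange, orange, blue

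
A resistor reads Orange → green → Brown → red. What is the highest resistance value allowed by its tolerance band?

Orange → 3 (first significant figure)
Green → 5 (second significant figure)
Brown → ×10 multiplier
Red → ±2% tolerance
35 × 10 = 350 Ω
Highest = 350 × (1 + 2/100) = 357 Ω.

357 Ω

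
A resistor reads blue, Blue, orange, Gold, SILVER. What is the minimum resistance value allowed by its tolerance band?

59.67 Ω

Blue → 6 (first significant figure)
Blue → 6 (second significant figure)
Orange → 3 (third significant figure)
Gold → ×0.1 multiplier
Silver → ±10% tolerance
663 × 0.1 = 66.3 Ω
Minimum = 66.3 × (1 − 10/100) = 59.67 Ω.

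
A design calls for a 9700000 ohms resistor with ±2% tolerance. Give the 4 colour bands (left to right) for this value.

9700000 Ω = 97 × 10^5.
9 → white
7 → violet
Multiplier 10^5 → green.
±2% tolerance → red.

white, violet, green, red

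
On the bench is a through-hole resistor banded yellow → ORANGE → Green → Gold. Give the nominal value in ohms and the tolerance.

Yellow → 4 (first significant figure)
Orange → 3 (second significant figure)
Green → ×10^5 multiplier
Gold → ±5% tolerance
43 × 100000 = 4300000 Ω

4300000 Ω ±5%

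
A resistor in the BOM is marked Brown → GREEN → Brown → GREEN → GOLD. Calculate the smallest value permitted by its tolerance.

14345000 Ω

Brown → 1 (first significant figure)
Green → 5 (second significant figure)
Brown → 1 (third significant figure)
Green → ×10^5 multiplier
Gold → ±5% tolerance
151 × 100000 = 15100000 Ω
Smallest = 15100000 × (1 − 5/100) = 14345000 Ω.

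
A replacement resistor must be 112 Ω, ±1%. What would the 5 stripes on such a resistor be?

112 Ω = 112 × 10^0.
1 → brown
1 → brown
2 → red
Multiplier 10^0 → black.
±1% tolerance → brown.

brown, brown, red, black, brown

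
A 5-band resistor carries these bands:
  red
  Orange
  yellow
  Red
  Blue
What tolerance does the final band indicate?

The last band, blue, is the tolerance band.
Blue corresponds to ±0.25%.

±0.25%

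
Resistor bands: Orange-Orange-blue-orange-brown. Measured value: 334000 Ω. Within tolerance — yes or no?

Orange → 3 (first significant figure)
Orange → 3 (second significant figure)
Blue → 6 (third significant figure)
Orange → ×10^3 multiplier
Brown → ±1% tolerance
336 × 1000 = 336000 Ω
Allowed range: 332640 Ω to 339360 Ω.
334000 Ω lies inside that range.

yes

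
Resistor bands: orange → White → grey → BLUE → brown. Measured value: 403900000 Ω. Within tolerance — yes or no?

Orange → 3 (first significant figure)
White → 9 (second significant figure)
Grey → 8 (third significant figure)
Blue → ×10^6 multiplier
Brown → ±1% tolerance
398 × 1000000 = 398000000 Ω
Allowed range: 394020000 Ω to 401980000 Ω.
403900000 Ω lies outside that range.

no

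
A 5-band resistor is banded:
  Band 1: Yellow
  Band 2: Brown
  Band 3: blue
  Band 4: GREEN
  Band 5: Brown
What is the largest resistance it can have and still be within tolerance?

42016000 Ω

Yellow → 4 (first significant figure)
Brown → 1 (second significant figure)
Blue → 6 (third significant figure)
Green → ×10^5 multiplier
Brown → ±1% tolerance
416 × 100000 = 41600000 Ω
Largest = 41600000 × (1 + 1/100) = 42016000 Ω.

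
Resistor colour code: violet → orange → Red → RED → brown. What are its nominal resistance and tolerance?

Violet → 7 (first significant figure)
Orange → 3 (second significant figure)
Red → 2 (third significant figure)
Red → ×10^2 multiplier
Brown → ±1% tolerance
732 × 100 = 73200 Ω

73200 Ω ±1%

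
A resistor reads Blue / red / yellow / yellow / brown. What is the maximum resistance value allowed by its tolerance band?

Blue → 6 (first significant figure)
Red → 2 (second significant figure)
Yellow → 4 (third significant figure)
Yellow → ×10^4 multiplier
Brown → ±1% tolerance
624 × 10000 = 6240000 Ω
Maximum = 6240000 × (1 + 1/100) = 6302400 Ω.

6302400 Ω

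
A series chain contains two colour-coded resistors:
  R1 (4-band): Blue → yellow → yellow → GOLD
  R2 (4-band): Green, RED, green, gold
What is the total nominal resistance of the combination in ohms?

5840000 Ω

R1: blue, yellow → 64; yellow ×10^4 → 640000 Ω.
R2: green, red → 52; green ×10^5 → 5200000 Ω.
Series: 640000 + 5200000 = 5840000 Ω.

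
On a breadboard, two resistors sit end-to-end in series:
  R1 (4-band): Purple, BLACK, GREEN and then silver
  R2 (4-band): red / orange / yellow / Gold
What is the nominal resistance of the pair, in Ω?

7230000 Ω

R1: violet, black → 70; green ×10^5 → 7000000 Ω.
R2: red, orange → 23; yellow ×10^4 → 230000 Ω.
Series: 7000000 + 230000 = 7230000 Ω.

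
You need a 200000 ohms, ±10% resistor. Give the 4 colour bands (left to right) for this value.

red, black, yellow, silver

200000 Ω = 20 × 10^4.
2 → red
0 → black
Multiplier 10^4 → yellow.
±10% tolerance → silver.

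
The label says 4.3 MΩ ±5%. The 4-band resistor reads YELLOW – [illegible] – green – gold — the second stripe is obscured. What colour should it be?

4300000 Ω = 43 × 10^5.
The second band gives digit 3 of the significand, and 3 is orange.

orange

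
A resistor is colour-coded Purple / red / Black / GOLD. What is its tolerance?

±5%

The last band, gold, is the tolerance band.
Gold corresponds to ±5%.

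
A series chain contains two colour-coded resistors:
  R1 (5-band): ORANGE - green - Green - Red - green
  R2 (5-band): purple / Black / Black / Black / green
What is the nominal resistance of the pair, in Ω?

R1: orange, green, green → 355; red ×10^2 → 35500 Ω.
R2: violet, black, black → 700; black ×1 → 700 Ω.
Series: 35500 + 700 = 36200 Ω.

36200 Ω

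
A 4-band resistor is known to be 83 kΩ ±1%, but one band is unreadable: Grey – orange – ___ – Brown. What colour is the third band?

orange

83000 Ω = 83 × 10^3.
The third band is the multiplier, 10^3, which is orange.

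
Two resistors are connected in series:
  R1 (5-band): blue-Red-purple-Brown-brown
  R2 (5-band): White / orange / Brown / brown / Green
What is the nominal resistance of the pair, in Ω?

15580 Ω

R1: blue, red, violet → 627; brown ×10 → 6270 Ω.
R2: white, orange, brown → 931; brown ×10 → 9310 Ω.
Series: 6270 + 9310 = 15580 Ω.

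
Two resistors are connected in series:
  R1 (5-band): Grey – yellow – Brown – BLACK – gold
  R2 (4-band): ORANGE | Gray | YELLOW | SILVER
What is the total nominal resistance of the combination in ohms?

380841 Ω

R1: grey, yellow, brown → 841; black ×1 → 841 Ω.
R2: orange, grey → 38; yellow ×10^4 → 380000 Ω.
Series: 841 + 380000 = 380841 Ω.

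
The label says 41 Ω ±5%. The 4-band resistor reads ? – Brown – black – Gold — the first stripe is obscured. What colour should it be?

41 Ω = 41 × 10^0.
The first band gives digit 4 of the significand, and 4 is yellow.

yellow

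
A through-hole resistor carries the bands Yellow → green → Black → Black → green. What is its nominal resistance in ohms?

Yellow → 4 (first significant figure)
Green → 5 (second significant figure)
Black → 0 (third significant figure)
Black → ×1 multiplier
450 × 1 = 450 Ω

450 Ω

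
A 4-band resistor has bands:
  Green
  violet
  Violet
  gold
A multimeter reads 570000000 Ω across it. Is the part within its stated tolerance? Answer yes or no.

Green → 5 (first significant figure)
Violet → 7 (second significant figure)
Violet → ×10^7 multiplier
Gold → ±5% tolerance
57 × 10000000 = 570000000 Ω
Allowed range: 541500000 Ω to 598500000 Ω.
570000000 Ω lies inside that range.

yes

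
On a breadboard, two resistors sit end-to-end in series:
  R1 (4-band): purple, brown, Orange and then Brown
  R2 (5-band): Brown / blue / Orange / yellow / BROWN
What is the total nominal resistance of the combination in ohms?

1701000 Ω

R1: violet, brown → 71; orange ×10^3 → 71000 Ω.
R2: brown, blue, orange → 163; yellow ×10^4 → 1630000 Ω.
Series: 71000 + 1630000 = 1701000 Ω.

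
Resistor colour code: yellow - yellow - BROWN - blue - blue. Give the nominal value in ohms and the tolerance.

Yellow → 4 (first significant figure)
Yellow → 4 (second significant figure)
Brown → 1 (third significant figure)
Blue → ×10^6 multiplier
Blue → ±0.25% tolerance
441 × 1000000 = 441000000 Ω

441000000 Ω ±0.25%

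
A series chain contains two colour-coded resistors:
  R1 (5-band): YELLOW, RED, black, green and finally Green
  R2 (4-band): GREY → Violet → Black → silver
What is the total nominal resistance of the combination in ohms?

42000087 Ω

R1: yellow, red, black → 420; green ×10^5 → 42000000 Ω.
R2: grey, violet → 87; black ×1 → 87 Ω.
Series: 42000000 + 87 = 42000087 Ω.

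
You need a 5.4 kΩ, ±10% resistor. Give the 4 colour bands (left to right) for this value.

green, yellow, red, silver

5400 Ω = 54 × 10^2.
5 → green
4 → yellow
Multiplier 10^2 → red.
±10% tolerance → silver.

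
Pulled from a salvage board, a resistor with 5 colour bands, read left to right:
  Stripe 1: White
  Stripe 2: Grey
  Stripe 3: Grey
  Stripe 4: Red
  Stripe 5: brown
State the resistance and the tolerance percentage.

White → 9 (first significant figure)
Grey → 8 (second significant figure)
Grey → 8 (third significant figure)
Red → ×10^2 multiplier
Brown → ±1% tolerance
988 × 100 = 98800 Ω

98800 Ω ±1%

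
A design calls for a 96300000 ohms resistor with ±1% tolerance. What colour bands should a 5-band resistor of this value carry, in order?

96300000 Ω = 963 × 10^5.
9 → white
6 → blue
3 → orange
Multiplier 10^5 → green.
±1% tolerance → brown.

white, blue, orange, green, brown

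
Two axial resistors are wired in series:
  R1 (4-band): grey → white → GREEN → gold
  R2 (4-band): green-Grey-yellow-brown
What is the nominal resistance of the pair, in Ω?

R1: grey, white → 89; green ×10^5 → 8900000 Ω.
R2: green, grey → 58; yellow ×10^4 → 580000 Ω.
Series: 8900000 + 580000 = 9480000 Ω.

9480000 Ω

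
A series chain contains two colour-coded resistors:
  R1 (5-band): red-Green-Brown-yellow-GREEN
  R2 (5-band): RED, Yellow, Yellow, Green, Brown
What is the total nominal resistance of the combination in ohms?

26910000 Ω

R1: red, green, brown → 251; yellow ×10^4 → 2510000 Ω.
R2: red, yellow, yellow → 244; green ×10^5 → 24400000 Ω.
Series: 2510000 + 24400000 = 26910000 Ω.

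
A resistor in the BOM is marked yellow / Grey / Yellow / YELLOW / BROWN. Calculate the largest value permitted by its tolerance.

Yellow → 4 (first significant figure)
Grey → 8 (second significant figure)
Yellow → 4 (third significant figure)
Yellow → ×10^4 multiplier
Brown → ±1% tolerance
484 × 10000 = 4840000 Ω
Largest = 4840000 × (1 + 1/100) = 4888400 Ω.

4888400 Ω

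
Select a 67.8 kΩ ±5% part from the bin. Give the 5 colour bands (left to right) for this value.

blue, violet, grey, red, gold

67800 Ω = 678 × 10^2.
6 → blue
7 → violet
8 → grey
Multiplier 10^2 → red.
±5% tolerance → gold.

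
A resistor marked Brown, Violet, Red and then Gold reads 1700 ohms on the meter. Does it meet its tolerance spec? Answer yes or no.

Brown → 1 (first significant figure)
Violet → 7 (second significant figure)
Red → ×10^2 multiplier
Gold → ±5% tolerance
17 × 100 = 1700 Ω
Allowed range: 1615 Ω to 1785 Ω.
1700 ohms lies inside that range.

yes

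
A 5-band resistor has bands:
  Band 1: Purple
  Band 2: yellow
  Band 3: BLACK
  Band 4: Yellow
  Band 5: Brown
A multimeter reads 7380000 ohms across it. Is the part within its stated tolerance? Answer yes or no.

yes

Violet → 7 (first significant figure)
Yellow → 4 (second significant figure)
Black → 0 (third significant figure)
Yellow → ×10^4 multiplier
Brown → ±1% tolerance
740 × 10000 = 7400000 Ω
Allowed range: 7326000 Ω to 7474000 Ω.
7380000 ohms lies inside that range.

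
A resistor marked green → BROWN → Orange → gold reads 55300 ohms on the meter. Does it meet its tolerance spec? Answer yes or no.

no

Green → 5 (first significant figure)
Brown → 1 (second significant figure)
Orange → ×10^3 multiplier
Gold → ±5% tolerance
51 × 1000 = 51000 Ω
Allowed range: 48450 Ω to 53550 Ω.
55300 ohms lies outside that range.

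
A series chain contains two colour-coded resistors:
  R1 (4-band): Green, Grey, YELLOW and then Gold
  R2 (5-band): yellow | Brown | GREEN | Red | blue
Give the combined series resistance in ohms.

R1: green, grey → 58; yellow ×10^4 → 580000 Ω.
R2: yellow, brown, green → 415; red ×10^2 → 41500 Ω.
Series: 580000 + 41500 = 621500 Ω.

621500 Ω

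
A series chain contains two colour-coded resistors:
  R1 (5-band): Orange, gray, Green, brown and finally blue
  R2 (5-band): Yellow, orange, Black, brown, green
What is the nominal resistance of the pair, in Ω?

8150 Ω

R1: orange, grey, green → 385; brown ×10 → 3850 Ω.
R2: yellow, orange, black → 430; brown ×10 → 4300 Ω.
Series: 3850 + 4300 = 8150 Ω.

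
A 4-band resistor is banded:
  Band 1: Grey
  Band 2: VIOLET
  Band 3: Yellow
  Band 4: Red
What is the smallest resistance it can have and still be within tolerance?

852600 Ω

Grey → 8 (first significant figure)
Violet → 7 (second significant figure)
Yellow → ×10^4 multiplier
Red → ±2% tolerance
87 × 10000 = 870000 Ω
Smallest = 870000 × (1 − 2/100) = 852600 Ω.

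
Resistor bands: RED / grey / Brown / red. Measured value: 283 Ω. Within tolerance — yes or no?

Red → 2 (first significant figure)
Grey → 8 (second significant figure)
Brown → ×10 multiplier
Red → ±2% tolerance
28 × 10 = 280 Ω
Allowed range: 274.4 Ω to 285.6 Ω.
283 Ω lies inside that range.

yes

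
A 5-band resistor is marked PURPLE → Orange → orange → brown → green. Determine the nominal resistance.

7330 Ω

Violet → 7 (first significant figure)
Orange → 3 (second significant figure)
Orange → 3 (third significant figure)
Brown → ×10 multiplier
733 × 10 = 7330 Ω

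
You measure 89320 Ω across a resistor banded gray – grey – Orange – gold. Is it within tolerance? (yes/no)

Grey → 8 (first significant figure)
Grey → 8 (second significant figure)
Orange → ×10^3 multiplier
Gold → ±5% tolerance
88 × 1000 = 88000 Ω
Allowed range: 83600 Ω to 92400 Ω.
89320 Ω lies inside that range.

yes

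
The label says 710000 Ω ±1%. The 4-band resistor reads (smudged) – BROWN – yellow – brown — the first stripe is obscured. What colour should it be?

violet

710000 Ω = 71 × 10^4.
The first band gives digit 7 of the significand, and 7 is violet.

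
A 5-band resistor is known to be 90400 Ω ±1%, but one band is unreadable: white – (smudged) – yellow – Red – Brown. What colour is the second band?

black

90400 Ω = 904 × 10^2.
The second band gives digit 0 of the significand, and 0 is black.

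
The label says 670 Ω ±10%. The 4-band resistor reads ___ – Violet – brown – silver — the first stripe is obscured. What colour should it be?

670 Ω = 67 × 10^1.
The first band gives digit 6 of the significand, and 6 is blue.

blue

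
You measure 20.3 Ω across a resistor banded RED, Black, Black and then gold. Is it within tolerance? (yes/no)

yes

Red → 2 (first significant figure)
Black → 0 (second significant figure)
Black → ×1 multiplier
Gold → ±5% tolerance
20 × 1 = 20 Ω
Allowed range: 19 Ω to 21 Ω.
20.3 Ω lies inside that range.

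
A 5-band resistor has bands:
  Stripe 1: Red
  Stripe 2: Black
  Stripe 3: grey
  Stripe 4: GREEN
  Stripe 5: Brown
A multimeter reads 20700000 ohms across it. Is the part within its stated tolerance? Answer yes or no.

Red → 2 (first significant figure)
Black → 0 (second significant figure)
Grey → 8 (third significant figure)
Green → ×10^5 multiplier
Brown → ±1% tolerance
208 × 100000 = 20800000 Ω
Allowed range: 20592000 Ω to 21008000 Ω.
20700000 ohms lies inside that range.

yes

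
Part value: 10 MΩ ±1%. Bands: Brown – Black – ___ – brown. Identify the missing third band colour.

10000000 Ω = 10 × 10^6.
The third band is the multiplier, 10^6, which is blue.

blue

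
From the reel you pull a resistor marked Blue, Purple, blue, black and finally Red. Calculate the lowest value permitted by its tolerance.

662.48 Ω

Blue → 6 (first significant figure)
Violet → 7 (second significant figure)
Blue → 6 (third significant figure)
Black → ×1 multiplier
Red → ±2% tolerance
676 × 1 = 676 Ω
Lowest = 676 × (1 − 2/100) = 662.48 Ω.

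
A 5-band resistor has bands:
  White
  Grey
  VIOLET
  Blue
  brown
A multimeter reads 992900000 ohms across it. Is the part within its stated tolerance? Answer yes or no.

yes

White → 9 (first significant figure)
Grey → 8 (second significant figure)
Violet → 7 (third significant figure)
Blue → ×10^6 multiplier
Brown → ±1% tolerance
987 × 1000000 = 987000000 Ω
Allowed range: 977130000 Ω to 996870000 Ω.
992900000 ohms lies inside that range.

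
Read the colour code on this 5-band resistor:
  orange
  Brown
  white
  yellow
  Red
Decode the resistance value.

Orange → 3 (first significant figure)
Brown → 1 (second significant figure)
White → 9 (third significant figure)
Yellow → ×10^4 multiplier
319 × 10000 = 3190000 Ω

3190000 Ω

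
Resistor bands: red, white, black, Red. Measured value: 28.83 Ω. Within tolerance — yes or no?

Red → 2 (first significant figure)
White → 9 (second significant figure)
Black → ×1 multiplier
Red → ±2% tolerance
29 × 1 = 29 Ω
Allowed range: 28.42 Ω to 29.58 Ω.
28.83 Ω lies inside that range.

yes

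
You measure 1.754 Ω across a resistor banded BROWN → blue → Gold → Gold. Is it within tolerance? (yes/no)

no

Brown → 1 (first significant figure)
Blue → 6 (second significant figure)
Gold → ×0.1 multiplier
Gold → ±5% tolerance
16 × 0.1 = 1.6 Ω
Allowed range: 1.52 Ω to 1.68 Ω.
1.754 Ω lies outside that range.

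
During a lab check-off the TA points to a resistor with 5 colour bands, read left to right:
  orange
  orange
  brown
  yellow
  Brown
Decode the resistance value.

3310000 Ω

Orange → 3 (first significant figure)
Orange → 3 (second significant figure)
Brown → 1 (third significant figure)
Yellow → ×10^4 multiplier
331 × 10000 = 3310000 Ω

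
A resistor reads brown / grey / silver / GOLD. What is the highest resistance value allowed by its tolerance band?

Brown → 1 (first significant figure)
Grey → 8 (second significant figure)
Silver → ×0.01 multiplier
Gold → ±5% tolerance
18 × 0.01 = 0.18 Ω
Highest = 0.18 × (1 + 5/100) = 0.189 Ω.

0.189 Ω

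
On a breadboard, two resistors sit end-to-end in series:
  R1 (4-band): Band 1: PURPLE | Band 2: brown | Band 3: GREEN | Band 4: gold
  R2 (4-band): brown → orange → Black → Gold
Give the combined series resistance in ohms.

R1: violet, brown → 71; green ×10^5 → 7100000 Ω.
R2: brown, orange → 13; black ×1 → 13 Ω.
Series: 7100000 + 13 = 7100013 Ω.

7100013 Ω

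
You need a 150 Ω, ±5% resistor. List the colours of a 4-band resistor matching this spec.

brown, green, brown, gold

150 Ω = 15 × 10^1.
1 → brown
5 → green
Multiplier 10^1 → brown.
±5% tolerance → gold.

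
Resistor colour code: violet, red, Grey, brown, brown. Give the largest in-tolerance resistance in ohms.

Violet → 7 (first significant figure)
Red → 2 (second significant figure)
Grey → 8 (third significant figure)
Brown → ×10 multiplier
Brown → ±1% tolerance
728 × 10 = 7280 Ω
Largest = 7280 × (1 + 1/100) = 7352.8 Ω.

7352.8 Ω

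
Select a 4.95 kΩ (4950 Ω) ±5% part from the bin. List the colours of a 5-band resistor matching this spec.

yellow, white, green, brown, gold

4950 Ω = 495 × 10^1.
4 → yellow
9 → white
5 → green
Multiplier 10^1 → brown.
±5% tolerance → gold.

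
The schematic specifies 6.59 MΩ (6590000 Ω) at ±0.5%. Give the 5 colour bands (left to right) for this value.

blue, green, white, yellow, green

6590000 Ω = 659 × 10^4.
6 → blue
5 → green
9 → white
Multiplier 10^4 → yellow.
±0.5% tolerance → green.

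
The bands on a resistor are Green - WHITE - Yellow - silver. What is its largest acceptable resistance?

649000 Ω

Green → 5 (first significant figure)
White → 9 (second significant figure)
Yellow → ×10^4 multiplier
Silver → ±10% tolerance
59 × 10000 = 590000 Ω
Largest = 590000 × (1 + 10/100) = 649000 Ω.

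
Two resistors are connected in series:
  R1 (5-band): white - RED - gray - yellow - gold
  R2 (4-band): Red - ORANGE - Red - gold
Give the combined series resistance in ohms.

R1: white, red, grey → 928; yellow ×10^4 → 9280000 Ω.
R2: red, orange → 23; red ×10^2 → 2300 Ω.
Series: 9280000 + 2300 = 9282300 Ω.

9282300 Ω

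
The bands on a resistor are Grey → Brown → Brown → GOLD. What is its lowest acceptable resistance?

Grey → 8 (first significant figure)
Brown → 1 (second significant figure)
Brown → ×10 multiplier
Gold → ±5% tolerance
81 × 10 = 810 Ω
Lowest = 810 × (1 − 5/100) = 769.5 Ω.

769.5 Ω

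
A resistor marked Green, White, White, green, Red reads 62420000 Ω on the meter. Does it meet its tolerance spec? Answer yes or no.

Green → 5 (first significant figure)
White → 9 (second significant figure)
White → 9 (third significant figure)
Green → ×10^5 multiplier
Red → ±2% tolerance
599 × 100000 = 59900000 Ω
Allowed range: 58702000 Ω to 61098000 Ω.
62420000 Ω lies outside that range.

no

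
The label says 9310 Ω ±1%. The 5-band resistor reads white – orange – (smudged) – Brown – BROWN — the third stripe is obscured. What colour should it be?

brown

9310 Ω = 931 × 10^1.
The third band gives digit 1 of the significand, and 1 is brown.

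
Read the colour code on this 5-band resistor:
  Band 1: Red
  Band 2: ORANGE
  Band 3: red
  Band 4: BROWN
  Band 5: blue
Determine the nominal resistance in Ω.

Red → 2 (first significant figure)
Orange → 3 (second significant figure)
Red → 2 (third significant figure)
Brown → ×10 multiplier
232 × 10 = 2320 Ω

2320 Ω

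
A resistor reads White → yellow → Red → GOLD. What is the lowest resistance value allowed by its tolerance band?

8930 Ω

White → 9 (first significant figure)
Yellow → 4 (second significant figure)
Red → ×10^2 multiplier
Gold → ±5% tolerance
94 × 100 = 9400 Ω
Lowest = 9400 × (1 − 5/100) = 8930 Ω.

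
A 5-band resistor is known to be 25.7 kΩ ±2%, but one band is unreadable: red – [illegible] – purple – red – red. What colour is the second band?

green

25700 Ω = 257 × 10^2.
The second band gives digit 5 of the significand, and 5 is green.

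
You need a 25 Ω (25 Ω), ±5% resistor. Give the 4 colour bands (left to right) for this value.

red, green, black, gold

25 Ω = 25 × 10^0.
2 → red
5 → green
Multiplier 10^0 → black.
±5% tolerance → gold.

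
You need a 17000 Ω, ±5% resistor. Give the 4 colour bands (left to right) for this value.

17000 Ω = 17 × 10^3.
1 → brown
7 → violet
Multiplier 10^3 → orange.
±5% tolerance → gold.

brown, violet, orange, gold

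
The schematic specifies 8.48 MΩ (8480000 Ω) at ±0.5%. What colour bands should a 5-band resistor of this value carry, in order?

grey, yellow, grey, yellow, green

8480000 Ω = 848 × 10^4.
8 → grey
4 → yellow
8 → grey
Multiplier 10^4 → yellow.
±0.5% tolerance → green.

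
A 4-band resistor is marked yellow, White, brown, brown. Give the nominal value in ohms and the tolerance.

490 Ω ±1%

Yellow → 4 (first significant figure)
White → 9 (second significant figure)
Brown → ×10 multiplier
Brown → ±1% tolerance
49 × 10 = 490 Ω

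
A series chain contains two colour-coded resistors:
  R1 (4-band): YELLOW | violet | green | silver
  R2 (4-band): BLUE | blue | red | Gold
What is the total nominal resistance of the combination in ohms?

R1: yellow, violet → 47; green ×10^5 → 4700000 Ω.
R2: blue, blue → 66; red ×10^2 → 6600 Ω.
Series: 4700000 + 6600 = 4706600 Ω.

4706600 Ω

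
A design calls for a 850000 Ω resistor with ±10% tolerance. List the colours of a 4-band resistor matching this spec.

grey, green, yellow, silver

850000 Ω = 85 × 10^4.
8 → grey
5 → green
Multiplier 10^4 → yellow.
±10% tolerance → silver.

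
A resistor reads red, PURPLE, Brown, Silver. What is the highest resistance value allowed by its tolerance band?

297 Ω

Red → 2 (first significant figure)
Violet → 7 (second significant figure)
Brown → ×10 multiplier
Silver → ±10% tolerance
27 × 10 = 270 Ω
Highest = 270 × (1 + 10/100) = 297 Ω.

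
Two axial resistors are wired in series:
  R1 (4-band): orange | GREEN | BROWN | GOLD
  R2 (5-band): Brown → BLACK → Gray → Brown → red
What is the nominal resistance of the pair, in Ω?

1430 Ω

R1: orange, green → 35; brown ×10 → 350 Ω.
R2: brown, black, grey → 108; brown ×10 → 1080 Ω.
Series: 350 + 1080 = 1430 Ω.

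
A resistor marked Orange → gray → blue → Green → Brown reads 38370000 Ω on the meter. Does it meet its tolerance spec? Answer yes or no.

Orange → 3 (first significant figure)
Grey → 8 (second significant figure)
Blue → 6 (third significant figure)
Green → ×10^5 multiplier
Brown → ±1% tolerance
386 × 100000 = 38600000 Ω
Allowed range: 38214000 Ω to 38986000 Ω.
38370000 Ω lies inside that range.

yes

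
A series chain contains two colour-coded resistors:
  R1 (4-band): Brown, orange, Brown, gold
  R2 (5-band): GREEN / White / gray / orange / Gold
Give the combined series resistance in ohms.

R1: brown, orange → 13; brown ×10 → 130 Ω.
R2: green, white, grey → 598; orange ×10^3 → 598000 Ω.
Series: 130 + 598000 = 598130 Ω.

598130 Ω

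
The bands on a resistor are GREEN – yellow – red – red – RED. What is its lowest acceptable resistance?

53116 Ω

Green → 5 (first significant figure)
Yellow → 4 (second significant figure)
Red → 2 (third significant figure)
Red → ×10^2 multiplier
Red → ±2% tolerance
542 × 100 = 54200 Ω
Lowest = 54200 × (1 − 2/100) = 53116 Ω.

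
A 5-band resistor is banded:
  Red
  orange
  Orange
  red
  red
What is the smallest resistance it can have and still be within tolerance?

Red → 2 (first significant figure)
Orange → 3 (second significant figure)
Orange → 3 (third significant figure)
Red → ×10^2 multiplier
Red → ±2% tolerance
233 × 100 = 23300 Ω
Smallest = 23300 × (1 − 2/100) = 22834 Ω.

22834 Ω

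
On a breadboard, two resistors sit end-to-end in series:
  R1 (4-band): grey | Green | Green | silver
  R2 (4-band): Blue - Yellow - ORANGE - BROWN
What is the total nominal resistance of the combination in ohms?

8564000 Ω

R1: grey, green → 85; green ×10^5 → 8500000 Ω.
R2: blue, yellow → 64; orange ×10^3 → 64000 Ω.
Series: 8500000 + 64000 = 8564000 Ω.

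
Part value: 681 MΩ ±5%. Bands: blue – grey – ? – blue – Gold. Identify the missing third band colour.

681000000 Ω = 681 × 10^6.
The third band gives digit 1 of the significand, and 1 is brown.

brown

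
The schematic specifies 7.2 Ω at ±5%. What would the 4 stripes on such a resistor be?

7.2 Ω = 72 × 10^-1.
7 → violet
2 → red
Multiplier 10^-1 → gold.
±5% tolerance → gold.

violet, red, gold, gold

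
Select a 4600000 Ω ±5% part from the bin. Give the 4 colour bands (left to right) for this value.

yellow, blue, green, gold

4600000 Ω = 46 × 10^5.
4 → yellow
6 → blue
Multiplier 10^5 → green.
±5% tolerance → gold.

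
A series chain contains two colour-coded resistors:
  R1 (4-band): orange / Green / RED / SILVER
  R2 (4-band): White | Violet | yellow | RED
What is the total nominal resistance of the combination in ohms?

R1: orange, green → 35; red ×10^2 → 3500 Ω.
R2: white, violet → 97; yellow ×10^4 → 970000 Ω.
Series: 3500 + 970000 = 973500 Ω.

973500 Ω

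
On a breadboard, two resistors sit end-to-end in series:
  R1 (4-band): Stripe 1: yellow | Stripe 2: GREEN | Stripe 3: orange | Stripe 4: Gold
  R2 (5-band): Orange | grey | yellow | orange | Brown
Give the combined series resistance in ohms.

R1: yellow, green → 45; orange ×10^3 → 45000 Ω.
R2: orange, grey, yellow → 384; orange ×10^3 → 384000 Ω.
Series: 45000 + 384000 = 429000 Ω.

429000 Ω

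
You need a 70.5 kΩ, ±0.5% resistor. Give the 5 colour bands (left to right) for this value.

70500 Ω = 705 × 10^2.
7 → violet
0 → black
5 → green
Multiplier 10^2 → red.
±0.5% tolerance → green.

violet, black, green, red, green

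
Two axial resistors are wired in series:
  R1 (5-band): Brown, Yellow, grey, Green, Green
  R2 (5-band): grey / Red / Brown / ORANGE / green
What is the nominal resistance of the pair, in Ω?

15621000 Ω

R1: brown, yellow, grey → 148; green ×10^5 → 14800000 Ω.
R2: grey, red, brown → 821; orange ×10^3 → 821000 Ω.
Series: 14800000 + 821000 = 15621000 Ω.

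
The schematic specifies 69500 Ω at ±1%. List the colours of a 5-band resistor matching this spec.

blue, white, green, red, brown

69500 Ω = 695 × 10^2.
6 → blue
9 → white
5 → green
Multiplier 10^2 → red.
±1% tolerance → brown.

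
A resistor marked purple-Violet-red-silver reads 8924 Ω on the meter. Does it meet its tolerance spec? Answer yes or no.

Violet → 7 (first significant figure)
Violet → 7 (second significant figure)
Red → ×10^2 multiplier
Silver → ±10% tolerance
77 × 100 = 7700 Ω
Allowed range: 6930 Ω to 8470 Ω.
8924 Ω lies outside that range.

no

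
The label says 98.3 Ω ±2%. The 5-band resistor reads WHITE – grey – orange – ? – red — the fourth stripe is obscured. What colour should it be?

98.3 Ω = 983 × 10^-1.
The fourth band is the multiplier, 10^-1, which is gold.

gold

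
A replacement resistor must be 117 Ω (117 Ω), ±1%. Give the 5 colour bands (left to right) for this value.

brown, brown, violet, black, brown

117 Ω = 117 × 10^0.
1 → brown
1 → brown
7 → violet
Multiplier 10^0 → black.
±1% tolerance → brown.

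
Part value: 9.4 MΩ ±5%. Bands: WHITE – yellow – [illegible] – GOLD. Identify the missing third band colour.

green

9400000 Ω = 94 × 10^5.
The third band is the multiplier, 10^5, which is green.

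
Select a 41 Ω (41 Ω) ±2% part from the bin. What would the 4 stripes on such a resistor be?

41 Ω = 41 × 10^0.
4 → yellow
1 → brown
Multiplier 10^0 → black.
±2% tolerance → red.

yellow, brown, black, red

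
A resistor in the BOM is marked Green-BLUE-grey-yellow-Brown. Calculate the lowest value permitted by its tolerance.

5623200 Ω

Green → 5 (first significant figure)
Blue → 6 (second significant figure)
Grey → 8 (third significant figure)
Yellow → ×10^4 multiplier
Brown → ±1% tolerance
568 × 10000 = 5680000 Ω
Lowest = 5680000 × (1 − 1/100) = 5623200 Ω.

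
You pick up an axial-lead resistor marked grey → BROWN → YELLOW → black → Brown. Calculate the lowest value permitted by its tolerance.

Grey → 8 (first significant figure)
Brown → 1 (second significant figure)
Yellow → 4 (third significant figure)
Black → ×1 multiplier
Brown → ±1% tolerance
814 × 1 = 814 Ω
Lowest = 814 × (1 − 1/100) = 805.86 Ω.

805.86 Ω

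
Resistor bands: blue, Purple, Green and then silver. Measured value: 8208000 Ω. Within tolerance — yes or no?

no

Blue → 6 (first significant figure)
Violet → 7 (second significant figure)
Green → ×10^5 multiplier
Silver → ±10% tolerance
67 × 100000 = 6700000 Ω
Allowed range: 6030000 Ω to 7370000 Ω.
8208000 Ω lies outside that range.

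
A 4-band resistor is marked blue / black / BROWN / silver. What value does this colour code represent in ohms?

Blue → 6 (first significant figure)
Black → 0 (second significant figure)
Brown → ×10 multiplier
60 × 10 = 600 Ω

600 Ω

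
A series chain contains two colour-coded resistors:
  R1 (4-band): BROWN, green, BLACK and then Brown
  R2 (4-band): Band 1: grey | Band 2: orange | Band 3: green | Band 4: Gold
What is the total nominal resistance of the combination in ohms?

8300015 Ω

R1: brown, green → 15; black ×1 → 15 Ω.
R2: grey, orange → 83; green ×10^5 → 8300000 Ω.
Series: 15 + 8300000 = 8300015 Ω.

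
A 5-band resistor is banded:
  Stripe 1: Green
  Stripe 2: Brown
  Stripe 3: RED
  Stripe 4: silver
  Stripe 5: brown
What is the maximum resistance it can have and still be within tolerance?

5.1712 Ω

Green → 5 (first significant figure)
Brown → 1 (second significant figure)
Red → 2 (third significant figure)
Silver → ×0.01 multiplier
Brown → ±1% tolerance
512 × 0.01 = 5.12 Ω
Maximum = 5.12 × (1 + 1/100) = 5.1712 Ω.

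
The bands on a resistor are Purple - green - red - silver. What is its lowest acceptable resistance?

Violet → 7 (first significant figure)
Green → 5 (second significant figure)
Red → ×10^2 multiplier
Silver → ±10% tolerance
75 × 100 = 7500 Ω
Lowest = 7500 × (1 − 10/100) = 6750 Ω.

6750 Ω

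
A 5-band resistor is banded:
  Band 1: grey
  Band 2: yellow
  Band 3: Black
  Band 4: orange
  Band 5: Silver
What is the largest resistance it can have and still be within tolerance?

924000 Ω

Grey → 8 (first significant figure)
Yellow → 4 (second significant figure)
Black → 0 (third significant figure)
Orange → ×10^3 multiplier
Silver → ±10% tolerance
840 × 1000 = 840000 Ω
Largest = 840000 × (1 + 10/100) = 924000 Ω.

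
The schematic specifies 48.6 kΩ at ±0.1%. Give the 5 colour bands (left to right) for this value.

yellow, grey, blue, red, violet

48600 Ω = 486 × 10^2.
4 → yellow
8 → grey
6 → blue
Multiplier 10^2 → red.
±0.1% tolerance → violet.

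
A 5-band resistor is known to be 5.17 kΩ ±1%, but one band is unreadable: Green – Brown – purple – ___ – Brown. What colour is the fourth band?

5170 Ω = 517 × 10^1.
The fourth band is the multiplier, 10^1, which is brown.

brown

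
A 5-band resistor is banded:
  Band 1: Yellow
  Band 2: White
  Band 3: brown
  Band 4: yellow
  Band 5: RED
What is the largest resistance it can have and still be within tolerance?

Yellow → 4 (first significant figure)
White → 9 (second significant figure)
Brown → 1 (third significant figure)
Yellow → ×10^4 multiplier
Red → ±2% tolerance
491 × 10000 = 4910000 Ω
Largest = 4910000 × (1 + 2/100) = 5008200 Ω.

5008200 Ω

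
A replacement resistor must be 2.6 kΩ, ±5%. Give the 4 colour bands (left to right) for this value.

2600 Ω = 26 × 10^2.
2 → red
6 → blue
Multiplier 10^2 → red.
±5% tolerance → gold.

red, blue, red, gold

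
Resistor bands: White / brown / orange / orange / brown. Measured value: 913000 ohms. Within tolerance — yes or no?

White → 9 (first significant figure)
Brown → 1 (second significant figure)
Orange → 3 (third significant figure)
Orange → ×10^3 multiplier
Brown → ±1% tolerance
913 × 1000 = 913000 Ω
Allowed range: 903870 Ω to 922130 Ω.
913000 ohms lies inside that range.

yes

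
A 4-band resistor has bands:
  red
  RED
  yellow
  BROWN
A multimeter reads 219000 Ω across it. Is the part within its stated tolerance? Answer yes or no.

Red → 2 (first significant figure)
Red → 2 (second significant figure)
Yellow → ×10^4 multiplier
Brown → ±1% tolerance
22 × 10000 = 220000 Ω
Allowed range: 217800 Ω to 222200 Ω.
219000 Ω lies inside that range.

yes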